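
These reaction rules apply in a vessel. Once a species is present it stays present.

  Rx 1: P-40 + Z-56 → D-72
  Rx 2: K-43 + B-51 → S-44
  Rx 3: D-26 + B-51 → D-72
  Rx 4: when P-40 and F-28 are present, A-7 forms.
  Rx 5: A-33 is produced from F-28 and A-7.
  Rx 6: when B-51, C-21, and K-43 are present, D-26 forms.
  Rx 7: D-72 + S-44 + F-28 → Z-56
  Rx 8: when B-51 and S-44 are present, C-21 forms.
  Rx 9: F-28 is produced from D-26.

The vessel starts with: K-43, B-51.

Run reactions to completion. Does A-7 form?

A-7 would need P-40 and F-28 (Rx 4), but P-40 never forms.

No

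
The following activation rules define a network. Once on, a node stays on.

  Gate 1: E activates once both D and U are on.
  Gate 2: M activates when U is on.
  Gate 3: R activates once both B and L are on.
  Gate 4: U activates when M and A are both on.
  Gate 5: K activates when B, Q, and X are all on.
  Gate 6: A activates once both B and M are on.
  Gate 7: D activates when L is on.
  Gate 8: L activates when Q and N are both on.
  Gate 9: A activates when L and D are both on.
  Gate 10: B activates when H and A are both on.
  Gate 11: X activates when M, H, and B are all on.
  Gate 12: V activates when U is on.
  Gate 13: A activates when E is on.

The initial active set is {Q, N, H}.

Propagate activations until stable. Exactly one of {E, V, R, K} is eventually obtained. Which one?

Gate 8: Q and N on → L on.
Gate 7: L on → D on.
L and D are on, so A activates (Gate 9).
H and A are on, so B activates (Gate 10).
B and L are on, so R activates (Gate 3).
E would need D and U (Gate 1), but U never turns on. K would need B, Q, and X (Gate 5), but X never turns on. V would need U (Gate 12), but U never turns on.

R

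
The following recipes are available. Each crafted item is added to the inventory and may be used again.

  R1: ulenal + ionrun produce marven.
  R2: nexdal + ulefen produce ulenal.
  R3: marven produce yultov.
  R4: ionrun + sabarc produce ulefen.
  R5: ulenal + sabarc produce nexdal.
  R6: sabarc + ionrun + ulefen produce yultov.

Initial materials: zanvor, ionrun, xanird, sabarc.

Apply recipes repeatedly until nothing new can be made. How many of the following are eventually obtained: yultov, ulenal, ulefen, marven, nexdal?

ionrun + sabarc → ulefen (R4).
Using R6, sabarc, ionrun, and ulefen make yultov.
yultov: reached.
ulenal would need nexdal and ulefen (R2), but nexdal is never obtained.
ulefen: reached.
marven would need ulenal and ionrun (R1), but ulenal is never obtained.
nexdal would need ulenal and sabarc (R5), but ulenal is never obtained.
Reached: yultov and ulefen — 2 of the 5.

2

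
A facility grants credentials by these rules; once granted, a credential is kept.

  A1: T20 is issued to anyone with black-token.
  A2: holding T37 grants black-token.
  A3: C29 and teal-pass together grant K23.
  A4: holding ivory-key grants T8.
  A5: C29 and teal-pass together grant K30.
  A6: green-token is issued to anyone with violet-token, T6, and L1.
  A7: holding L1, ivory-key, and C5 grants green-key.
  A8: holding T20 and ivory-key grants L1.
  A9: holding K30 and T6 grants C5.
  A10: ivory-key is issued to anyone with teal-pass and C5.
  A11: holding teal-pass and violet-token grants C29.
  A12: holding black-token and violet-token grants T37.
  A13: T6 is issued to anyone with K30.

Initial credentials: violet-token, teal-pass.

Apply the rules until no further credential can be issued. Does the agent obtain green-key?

No

green-key would need L1, ivory-key, and C5 (A7), but L1 is never granted.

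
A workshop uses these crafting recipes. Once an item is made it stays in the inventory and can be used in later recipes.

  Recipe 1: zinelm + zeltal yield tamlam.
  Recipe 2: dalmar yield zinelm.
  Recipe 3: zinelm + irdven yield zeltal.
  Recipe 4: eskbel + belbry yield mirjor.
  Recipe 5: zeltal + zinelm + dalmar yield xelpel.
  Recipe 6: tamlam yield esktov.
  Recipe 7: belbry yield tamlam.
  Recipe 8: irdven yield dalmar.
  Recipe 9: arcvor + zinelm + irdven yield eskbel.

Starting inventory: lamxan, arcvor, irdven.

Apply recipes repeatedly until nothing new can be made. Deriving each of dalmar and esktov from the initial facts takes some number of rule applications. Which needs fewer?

dalmar

dalmar: Using Recipe 8, irdven makes dalmar. [1 rule application]
esktov: irdven → dalmar (Recipe 8). Using Recipe 2, dalmar makes zinelm. zinelm + irdven → zeltal (Recipe 3). zinelm + zeltal → tamlam (Recipe 1). Using Recipe 6, tamlam makes esktov. [5 rule applications]
dalmar needs fewer.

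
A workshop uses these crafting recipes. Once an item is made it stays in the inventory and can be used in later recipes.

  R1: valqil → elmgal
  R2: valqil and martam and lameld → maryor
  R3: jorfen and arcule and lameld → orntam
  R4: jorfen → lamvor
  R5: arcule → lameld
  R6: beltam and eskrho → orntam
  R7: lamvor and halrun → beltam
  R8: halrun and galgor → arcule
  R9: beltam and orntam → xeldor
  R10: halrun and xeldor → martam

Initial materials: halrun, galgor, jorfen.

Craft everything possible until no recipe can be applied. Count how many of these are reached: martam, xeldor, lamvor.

3

halrun and galgor → arcule (R8).
jorfen → lamvor (R4).
lamvor and halrun → beltam (R7).
Using R5, arcule makes lameld.
jorfen and arcule and lameld → orntam (R3).
beltam and orntam → xeldor (R9).
Using R10, halrun and xeldor make martam.
martam: reached.
xeldor: reached.
lamvor: reached.
All 3 are reached.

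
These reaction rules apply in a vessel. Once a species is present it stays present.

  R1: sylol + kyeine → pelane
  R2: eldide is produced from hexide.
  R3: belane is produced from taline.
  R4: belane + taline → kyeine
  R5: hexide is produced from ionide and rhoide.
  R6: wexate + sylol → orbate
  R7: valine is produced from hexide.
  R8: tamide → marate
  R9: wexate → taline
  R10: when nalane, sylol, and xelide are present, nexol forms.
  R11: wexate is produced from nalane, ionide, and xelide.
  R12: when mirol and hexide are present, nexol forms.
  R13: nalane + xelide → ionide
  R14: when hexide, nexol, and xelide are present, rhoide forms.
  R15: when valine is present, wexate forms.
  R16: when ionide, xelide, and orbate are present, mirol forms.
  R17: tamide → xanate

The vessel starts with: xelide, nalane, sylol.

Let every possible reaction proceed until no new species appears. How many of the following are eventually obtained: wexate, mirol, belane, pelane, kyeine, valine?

5

nalane and xelide present → ionide forms (R13).
nalane, ionide, and xelide present → wexate forms (R11).
wexate and sylol present → orbate forms (R6).
wexate present → taline forms (R9).
ionide, xelide, and orbate present → mirol forms (R16).
taline present → belane forms (R3).
belane and taline present → kyeine forms (R4).
sylol and kyeine present → pelane forms (R1).
wexate: reached.
mirol: reached.
belane: reached.
pelane: reached.
kyeine: reached.
valine would need hexide (R7), but hexide never forms.
Reached: wexate, mirol, belane, pelane, and kyeine — 5 of the 6.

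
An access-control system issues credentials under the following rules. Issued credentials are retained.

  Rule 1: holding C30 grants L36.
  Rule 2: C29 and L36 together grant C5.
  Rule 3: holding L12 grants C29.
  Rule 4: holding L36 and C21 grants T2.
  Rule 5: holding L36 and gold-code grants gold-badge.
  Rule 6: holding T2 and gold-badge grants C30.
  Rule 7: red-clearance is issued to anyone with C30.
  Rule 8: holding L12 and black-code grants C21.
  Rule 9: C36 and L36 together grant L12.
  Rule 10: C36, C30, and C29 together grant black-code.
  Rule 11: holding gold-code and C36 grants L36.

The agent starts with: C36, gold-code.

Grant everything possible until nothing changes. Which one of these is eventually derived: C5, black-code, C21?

Holding gold-code and C36 grants L36 (Rule 11).
Holding C36 and L36 grants L12 (Rule 9).
Holding L12 grants C29 (Rule 3).
Holding C29 and L36 grants C5 (Rule 2).
C21 would need L12 and black-code (Rule 8), but black-code is never granted. black-code would need C36, C30, and C29 (Rule 10), but C30 is never granted.

C5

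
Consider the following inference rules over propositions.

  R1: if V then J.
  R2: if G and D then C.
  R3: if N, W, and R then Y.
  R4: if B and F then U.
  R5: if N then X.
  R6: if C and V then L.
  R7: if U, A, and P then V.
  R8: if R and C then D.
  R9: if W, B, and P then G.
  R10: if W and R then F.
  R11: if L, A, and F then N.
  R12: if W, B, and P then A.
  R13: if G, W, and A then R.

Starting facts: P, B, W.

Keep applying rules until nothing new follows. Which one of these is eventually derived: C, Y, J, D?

J

W, B, and P hold, so A follows (R12).
From W, B, and P, R9 gives G.
From G, W, and A, R13 gives R.
W and R hold, so F follows (R10).
From B and F, R4 gives U.
From U, A, and P, R7 gives V.
From V, R1 gives J.
C would need G and D (R2), but D is never established. D would need R and C (R8), but C is never established. Y would need N, W, and R (R3), but N is never established.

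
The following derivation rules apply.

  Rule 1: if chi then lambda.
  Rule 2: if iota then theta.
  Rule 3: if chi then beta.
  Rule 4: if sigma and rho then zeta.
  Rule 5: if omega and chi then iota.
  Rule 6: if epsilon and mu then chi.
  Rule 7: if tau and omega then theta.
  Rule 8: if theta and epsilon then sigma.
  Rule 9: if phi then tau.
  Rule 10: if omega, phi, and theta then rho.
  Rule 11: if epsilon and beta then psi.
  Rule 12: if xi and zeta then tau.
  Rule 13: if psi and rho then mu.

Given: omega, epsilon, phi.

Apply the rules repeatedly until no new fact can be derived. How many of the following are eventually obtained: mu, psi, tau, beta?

1

From phi, Rule 9 gives tau.
mu would need psi and rho (Rule 13), but psi is never established.
psi would need epsilon and beta (Rule 11), but beta is never established.
tau: reached.
beta would need chi (Rule 3), but chi is never established.
Reached: tau — 1 of the 4.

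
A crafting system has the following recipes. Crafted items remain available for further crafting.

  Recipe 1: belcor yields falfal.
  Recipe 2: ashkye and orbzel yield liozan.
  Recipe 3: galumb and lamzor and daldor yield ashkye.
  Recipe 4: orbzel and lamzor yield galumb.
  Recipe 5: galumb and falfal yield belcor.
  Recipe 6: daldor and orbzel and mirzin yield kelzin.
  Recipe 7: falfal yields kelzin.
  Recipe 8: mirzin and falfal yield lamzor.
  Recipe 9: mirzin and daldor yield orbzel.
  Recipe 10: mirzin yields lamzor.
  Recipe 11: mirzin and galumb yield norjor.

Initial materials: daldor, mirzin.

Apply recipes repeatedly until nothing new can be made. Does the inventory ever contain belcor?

belcor would need galumb and falfal (Recipe 5), but falfal is never obtained.

No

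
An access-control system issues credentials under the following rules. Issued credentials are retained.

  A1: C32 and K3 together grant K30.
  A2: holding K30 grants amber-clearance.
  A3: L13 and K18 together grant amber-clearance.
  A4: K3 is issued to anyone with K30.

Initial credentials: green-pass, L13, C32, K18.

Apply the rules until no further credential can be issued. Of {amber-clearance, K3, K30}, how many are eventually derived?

1

Holding L13 and K18 grants amber-clearance (A3).
amber-clearance: reached.
K3 would need K30 (A4), but K30 is never granted.
K30 would need C32 and K3 (A1), but K3 is never granted.
Reached: amber-clearance — 1 of the 3.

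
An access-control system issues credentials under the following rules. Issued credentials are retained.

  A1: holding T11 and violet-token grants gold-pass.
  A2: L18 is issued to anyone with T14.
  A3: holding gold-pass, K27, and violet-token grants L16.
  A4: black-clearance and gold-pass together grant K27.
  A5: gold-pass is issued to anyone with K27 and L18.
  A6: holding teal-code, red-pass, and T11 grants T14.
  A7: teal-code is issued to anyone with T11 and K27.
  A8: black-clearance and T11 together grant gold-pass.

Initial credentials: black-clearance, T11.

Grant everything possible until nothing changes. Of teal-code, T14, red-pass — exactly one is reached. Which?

Holding black-clearance and T11 grants gold-pass (A8).
Holding black-clearance and gold-pass grants K27 (A4).
Holding T11 and K27 grants teal-code (A7).
No rule produces red-pass, and it is not given. T14 would need teal-code, red-pass, and T11 (A6), but red-pass is never granted.

teal-code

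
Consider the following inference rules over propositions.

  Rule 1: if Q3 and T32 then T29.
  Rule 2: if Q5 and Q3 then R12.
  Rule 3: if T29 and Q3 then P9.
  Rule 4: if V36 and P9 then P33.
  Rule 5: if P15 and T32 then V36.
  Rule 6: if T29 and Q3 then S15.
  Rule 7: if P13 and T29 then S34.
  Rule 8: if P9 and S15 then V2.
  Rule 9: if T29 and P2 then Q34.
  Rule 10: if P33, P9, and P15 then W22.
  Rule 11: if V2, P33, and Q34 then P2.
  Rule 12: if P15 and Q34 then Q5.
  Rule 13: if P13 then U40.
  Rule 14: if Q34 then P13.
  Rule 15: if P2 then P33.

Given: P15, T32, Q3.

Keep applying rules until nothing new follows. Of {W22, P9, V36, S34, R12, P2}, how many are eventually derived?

From Q3 and T32, Rule 1 gives T29.
From P15 and T32, Rule 5 gives V36.
From T29 and Q3, Rule 3 gives P9.
From V36 and P9, Rule 4 gives P33.
From P33, P9, and P15, Rule 10 gives W22.
W22: reached.
P9: reached.
V36: reached.
S34 would need P13 and T29 (Rule 7), but P13 is never established.
R12 would need Q5 and Q3 (Rule 2), but Q5 is never established.
P2 would need V2, P33, and Q34 (Rule 11), but Q34 is never established.
Reached: W22, P9, and V36 — 3 of the 6.

3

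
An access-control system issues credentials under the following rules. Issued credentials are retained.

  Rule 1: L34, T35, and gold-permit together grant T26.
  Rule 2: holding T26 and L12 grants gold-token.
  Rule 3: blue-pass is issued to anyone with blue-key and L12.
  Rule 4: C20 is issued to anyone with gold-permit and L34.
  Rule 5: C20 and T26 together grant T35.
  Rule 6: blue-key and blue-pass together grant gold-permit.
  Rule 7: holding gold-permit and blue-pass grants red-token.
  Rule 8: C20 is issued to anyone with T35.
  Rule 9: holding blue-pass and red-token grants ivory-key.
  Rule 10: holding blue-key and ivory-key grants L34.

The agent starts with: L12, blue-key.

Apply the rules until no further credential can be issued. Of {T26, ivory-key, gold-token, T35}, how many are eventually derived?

1

Holding blue-key and L12 grants blue-pass (Rule 3).
Holding blue-key and blue-pass grants gold-permit (Rule 6).
Holding gold-permit and blue-pass grants red-token (Rule 7).
Holding blue-pass and red-token grants ivory-key (Rule 9).
T26 would need L34, T35, and gold-permit (Rule 1), but T35 is never granted.
ivory-key: reached.
gold-token would need T26 and L12 (Rule 2), but T26 is never granted.
T35 would need C20 and T26 (Rule 5), but T26 is never granted.
Reached: ivory-key — 1 of the 4.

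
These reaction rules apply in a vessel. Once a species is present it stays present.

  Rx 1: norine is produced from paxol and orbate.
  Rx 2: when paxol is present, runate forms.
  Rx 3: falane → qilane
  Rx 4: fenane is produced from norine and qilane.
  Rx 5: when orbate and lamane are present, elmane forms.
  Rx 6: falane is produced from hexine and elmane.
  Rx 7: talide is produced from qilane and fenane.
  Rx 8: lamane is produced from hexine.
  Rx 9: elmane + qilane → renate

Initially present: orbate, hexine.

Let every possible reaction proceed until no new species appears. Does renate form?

Yes

hexine present → lamane forms (Rx 8).
orbate and lamane present → elmane forms (Rx 5).
hexine and elmane present → falane forms (Rx 6).
falane present → qilane forms (Rx 3).
elmane and qilane present → renate forms (Rx 9).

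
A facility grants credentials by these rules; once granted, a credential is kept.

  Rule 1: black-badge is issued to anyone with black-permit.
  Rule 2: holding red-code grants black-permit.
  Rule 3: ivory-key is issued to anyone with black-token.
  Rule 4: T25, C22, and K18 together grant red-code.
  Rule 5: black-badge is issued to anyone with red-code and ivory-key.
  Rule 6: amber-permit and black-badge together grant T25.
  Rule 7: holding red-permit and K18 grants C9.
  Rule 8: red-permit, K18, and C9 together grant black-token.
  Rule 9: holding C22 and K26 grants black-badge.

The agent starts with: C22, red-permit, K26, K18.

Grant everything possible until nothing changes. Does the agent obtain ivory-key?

Holding red-permit and K18 grants C9 (Rule 7).
Holding red-permit, K18, and C9 grants black-token (Rule 8).
Holding black-token grants ivory-key (Rule 3).

Yes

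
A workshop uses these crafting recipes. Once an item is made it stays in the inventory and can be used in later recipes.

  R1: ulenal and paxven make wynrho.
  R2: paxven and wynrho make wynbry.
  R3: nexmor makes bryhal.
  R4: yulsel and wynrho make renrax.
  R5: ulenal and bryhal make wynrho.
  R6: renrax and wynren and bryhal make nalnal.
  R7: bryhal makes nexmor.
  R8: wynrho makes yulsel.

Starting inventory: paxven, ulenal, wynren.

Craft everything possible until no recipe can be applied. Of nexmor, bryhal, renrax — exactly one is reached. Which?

Using R1, ulenal and paxven make wynrho.
wynrho → yulsel (R8).
Using R4, yulsel and wynrho make renrax.
bryhal would need nexmor (R3), but nexmor is never obtained. nexmor would need bryhal (R7), but bryhal is never obtained.

renrax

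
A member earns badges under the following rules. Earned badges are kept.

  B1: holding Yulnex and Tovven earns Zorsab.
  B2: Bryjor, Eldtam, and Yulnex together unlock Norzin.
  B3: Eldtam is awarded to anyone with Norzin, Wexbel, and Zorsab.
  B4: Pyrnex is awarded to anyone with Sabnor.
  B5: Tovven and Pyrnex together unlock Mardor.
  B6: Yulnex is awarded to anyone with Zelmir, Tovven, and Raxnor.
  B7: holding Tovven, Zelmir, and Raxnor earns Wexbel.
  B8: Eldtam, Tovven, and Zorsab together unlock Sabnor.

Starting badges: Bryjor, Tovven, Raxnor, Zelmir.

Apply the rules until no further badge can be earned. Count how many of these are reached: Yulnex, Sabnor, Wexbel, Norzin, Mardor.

2

With Tovven, Zelmir, and Raxnor, Wexbel is earned (B7).
With Zelmir, Tovven, and Raxnor, Yulnex is earned (B6).
Yulnex: reached.
Sabnor would need Eldtam, Tovven, and Zorsab (B8), but Eldtam is never earned.
Wexbel: reached.
Norzin would need Bryjor, Eldtam, and Yulnex (B2), but Eldtam is never earned.
Mardor would need Tovven and Pyrnex (B5), but Pyrnex is never earned.
Reached: Yulnex and Wexbel — 2 of the 5.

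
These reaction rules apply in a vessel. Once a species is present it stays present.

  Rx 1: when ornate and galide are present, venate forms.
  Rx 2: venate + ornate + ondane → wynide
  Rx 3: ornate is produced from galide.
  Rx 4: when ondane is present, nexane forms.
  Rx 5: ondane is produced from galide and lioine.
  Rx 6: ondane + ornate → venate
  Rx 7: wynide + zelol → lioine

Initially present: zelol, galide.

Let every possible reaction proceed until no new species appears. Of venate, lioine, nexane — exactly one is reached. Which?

venate

galide present → ornate forms (Rx 3).
ornate and galide present → venate forms (Rx 1).
lioine would need wynide and zelol (Rx 7), but wynide never forms. nexane would need ondane (Rx 4), but ondane never forms.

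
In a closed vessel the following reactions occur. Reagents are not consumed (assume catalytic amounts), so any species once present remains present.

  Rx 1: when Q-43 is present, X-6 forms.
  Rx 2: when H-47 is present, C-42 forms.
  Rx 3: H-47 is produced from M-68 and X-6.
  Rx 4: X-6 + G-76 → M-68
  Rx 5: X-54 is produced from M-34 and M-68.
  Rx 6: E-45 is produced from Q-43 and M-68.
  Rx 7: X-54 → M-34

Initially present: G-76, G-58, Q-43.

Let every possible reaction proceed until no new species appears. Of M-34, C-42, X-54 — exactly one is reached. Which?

C-42

Q-43 present → X-6 forms (Rx 1).
X-6 and G-76 present → M-68 forms (Rx 4).
M-68 and X-6 present → H-47 forms (Rx 3).
H-47 present → C-42 forms (Rx 2).
M-34 would need X-54 (Rx 7), but X-54 never forms. X-54 would need M-34 and M-68 (Rx 5), but M-34 never forms.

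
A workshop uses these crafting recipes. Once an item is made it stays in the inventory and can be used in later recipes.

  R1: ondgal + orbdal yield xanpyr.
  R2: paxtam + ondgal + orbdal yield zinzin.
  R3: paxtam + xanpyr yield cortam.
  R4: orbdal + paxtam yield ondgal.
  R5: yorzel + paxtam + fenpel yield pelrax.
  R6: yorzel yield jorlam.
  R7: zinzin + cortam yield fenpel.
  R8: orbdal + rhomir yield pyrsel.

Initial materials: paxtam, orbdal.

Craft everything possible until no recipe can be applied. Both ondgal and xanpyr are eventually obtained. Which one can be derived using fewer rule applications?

ondgal: Using R4, orbdal and paxtam make ondgal. [1 rule application]
xanpyr: Using R4, orbdal and paxtam make ondgal. ondgal + orbdal → xanpyr (R1). [2 rule applications]
ondgal needs fewer.

ondgal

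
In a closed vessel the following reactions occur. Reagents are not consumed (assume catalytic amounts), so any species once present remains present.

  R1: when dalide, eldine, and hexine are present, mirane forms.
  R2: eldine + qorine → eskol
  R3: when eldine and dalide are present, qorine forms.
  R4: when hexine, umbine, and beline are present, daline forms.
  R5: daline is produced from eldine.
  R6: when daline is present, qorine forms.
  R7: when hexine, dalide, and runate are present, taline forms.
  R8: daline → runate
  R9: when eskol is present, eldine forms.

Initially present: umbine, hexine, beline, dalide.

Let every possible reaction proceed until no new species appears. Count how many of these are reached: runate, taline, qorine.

3

hexine, umbine, and beline present → daline forms (R4).
daline present → runate forms (R8).
daline present → qorine forms (R6).
hexine, dalide, and runate present → taline forms (R7).
runate: reached.
taline: reached.
qorine: reached.
All 3 are reached.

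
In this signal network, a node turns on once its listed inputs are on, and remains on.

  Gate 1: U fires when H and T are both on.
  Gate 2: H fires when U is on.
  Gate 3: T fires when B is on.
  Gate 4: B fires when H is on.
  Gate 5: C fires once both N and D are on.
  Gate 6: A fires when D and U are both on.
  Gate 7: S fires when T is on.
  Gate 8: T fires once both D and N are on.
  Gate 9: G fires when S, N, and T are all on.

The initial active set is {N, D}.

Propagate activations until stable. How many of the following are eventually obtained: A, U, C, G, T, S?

D and N are on, so T fires (Gate 8).
Gate 5: N and D on → C on.
T is on, so S fires (Gate 7).
S, N, and T are on, so G fires (Gate 9).
A would need D and U (Gate 6), but U never turns on.
U would need H and T (Gate 1), but H never turns on.
C: reached.
G: reached.
T: reached.
S: reached.
Reached: C, G, T, and S — 4 of the 6.

4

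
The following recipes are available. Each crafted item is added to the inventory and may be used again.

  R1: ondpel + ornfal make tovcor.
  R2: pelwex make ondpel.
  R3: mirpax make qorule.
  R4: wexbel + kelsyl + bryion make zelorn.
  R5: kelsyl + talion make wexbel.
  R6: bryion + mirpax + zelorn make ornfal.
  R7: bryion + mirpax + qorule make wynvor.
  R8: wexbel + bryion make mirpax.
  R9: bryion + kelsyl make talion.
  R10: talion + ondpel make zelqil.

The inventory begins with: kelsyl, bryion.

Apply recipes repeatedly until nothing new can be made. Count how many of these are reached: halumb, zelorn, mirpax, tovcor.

bryion + kelsyl → talion (R9).
kelsyl + talion → wexbel (R5).
wexbel + kelsyl + bryion → zelorn (R4).
Using R8, wexbel and bryion make mirpax.
No rule produces halumb, and it is not given.
zelorn: reached.
mirpax: reached.
tovcor would need ondpel and ornfal (R1), but ondpel is never obtained.
Reached: zelorn and mirpax — 2 of the 4.

2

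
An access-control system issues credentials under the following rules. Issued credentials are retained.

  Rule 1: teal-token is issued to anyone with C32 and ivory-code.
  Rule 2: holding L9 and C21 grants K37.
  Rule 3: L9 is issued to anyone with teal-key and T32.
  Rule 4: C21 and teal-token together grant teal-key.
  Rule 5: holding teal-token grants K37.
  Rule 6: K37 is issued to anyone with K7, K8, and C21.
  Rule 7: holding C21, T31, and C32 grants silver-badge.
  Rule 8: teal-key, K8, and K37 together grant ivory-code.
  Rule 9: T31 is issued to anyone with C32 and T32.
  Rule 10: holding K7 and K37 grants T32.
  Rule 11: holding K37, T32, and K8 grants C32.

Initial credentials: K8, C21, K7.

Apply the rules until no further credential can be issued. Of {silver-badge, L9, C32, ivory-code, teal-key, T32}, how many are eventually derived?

3

Holding K7, K8, and C21 grants K37 (Rule 6).
Holding K7 and K37 grants T32 (Rule 10).
Holding K37, T32, and K8 grants C32 (Rule 11).
Holding C32 and T32 grants T31 (Rule 9).
Holding C21, T31, and C32 grants silver-badge (Rule 7).
silver-badge: reached.
L9 would need teal-key and T32 (Rule 3), but teal-key is never granted.
C32: reached.
ivory-code would need teal-key, K8, and K37 (Rule 8), but teal-key is never granted.
teal-key would need C21 and teal-token (Rule 4), but teal-token is never granted.
T32: reached.
Reached: silver-badge, C32, and T32 — 3 of the 6.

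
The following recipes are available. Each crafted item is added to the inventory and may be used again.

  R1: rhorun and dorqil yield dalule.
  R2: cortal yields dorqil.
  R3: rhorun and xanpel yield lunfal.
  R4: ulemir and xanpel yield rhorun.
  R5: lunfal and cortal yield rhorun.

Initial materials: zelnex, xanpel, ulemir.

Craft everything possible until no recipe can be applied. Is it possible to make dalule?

dalule would need rhorun and dorqil (R1), but dorqil is never obtained.

No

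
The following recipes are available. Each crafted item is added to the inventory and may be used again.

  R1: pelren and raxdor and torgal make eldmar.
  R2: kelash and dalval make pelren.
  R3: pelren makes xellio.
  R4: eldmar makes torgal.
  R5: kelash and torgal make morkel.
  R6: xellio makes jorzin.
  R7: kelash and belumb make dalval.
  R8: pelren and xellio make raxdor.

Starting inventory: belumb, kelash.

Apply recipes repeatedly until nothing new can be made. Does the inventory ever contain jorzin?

Yes

kelash and belumb → dalval (R7).
Using R2, kelash and dalval make pelren.
pelren → xellio (R3).
xellio → jorzin (R6).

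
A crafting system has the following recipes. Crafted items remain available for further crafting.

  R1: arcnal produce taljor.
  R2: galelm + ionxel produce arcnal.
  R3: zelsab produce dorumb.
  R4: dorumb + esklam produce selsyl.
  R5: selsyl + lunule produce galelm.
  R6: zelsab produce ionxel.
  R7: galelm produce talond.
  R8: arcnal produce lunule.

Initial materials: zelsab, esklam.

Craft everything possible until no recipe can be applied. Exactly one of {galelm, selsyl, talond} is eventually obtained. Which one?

zelsab → dorumb (R3).
Using R4, dorumb and esklam make selsyl.
galelm would need selsyl and lunule (R5), but lunule is never obtained. talond would need galelm (R7), but galelm is never obtained.

selsyl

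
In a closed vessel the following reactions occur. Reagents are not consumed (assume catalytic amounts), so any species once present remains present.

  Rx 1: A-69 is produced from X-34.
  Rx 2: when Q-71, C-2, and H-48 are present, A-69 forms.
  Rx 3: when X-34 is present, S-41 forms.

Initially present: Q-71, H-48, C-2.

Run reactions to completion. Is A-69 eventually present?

Yes

Q-71, C-2, and H-48 present → A-69 forms (Rx 2).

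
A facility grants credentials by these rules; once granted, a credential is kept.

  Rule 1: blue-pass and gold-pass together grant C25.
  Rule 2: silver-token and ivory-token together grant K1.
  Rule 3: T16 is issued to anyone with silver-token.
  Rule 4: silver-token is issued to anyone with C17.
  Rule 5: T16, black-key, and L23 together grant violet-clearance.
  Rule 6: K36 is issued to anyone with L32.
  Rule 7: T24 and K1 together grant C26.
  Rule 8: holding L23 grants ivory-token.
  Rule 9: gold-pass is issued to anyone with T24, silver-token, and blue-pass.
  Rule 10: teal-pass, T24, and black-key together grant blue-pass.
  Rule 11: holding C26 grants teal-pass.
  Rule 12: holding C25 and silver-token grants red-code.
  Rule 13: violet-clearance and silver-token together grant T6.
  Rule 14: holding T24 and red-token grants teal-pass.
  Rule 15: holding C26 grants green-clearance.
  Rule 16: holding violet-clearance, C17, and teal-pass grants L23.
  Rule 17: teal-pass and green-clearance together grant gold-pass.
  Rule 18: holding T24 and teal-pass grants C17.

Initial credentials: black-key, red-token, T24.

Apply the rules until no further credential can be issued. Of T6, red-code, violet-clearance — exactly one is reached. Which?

red-code

Holding T24 and red-token grants teal-pass (Rule 14).
Holding teal-pass, T24, and black-key grants blue-pass (Rule 10).
Holding T24 and teal-pass grants C17 (Rule 18).
Holding C17 grants silver-token (Rule 4).
Holding T24, silver-token, and blue-pass grants gold-pass (Rule 9).
Holding blue-pass and gold-pass grants C25 (Rule 1).
Holding C25 and silver-token grants red-code (Rule 12).
violet-clearance would need T16, black-key, and L23 (Rule 5), but L23 is never granted. T6 would need violet-clearance and silver-token (Rule 13), but violet-clearance is never granted.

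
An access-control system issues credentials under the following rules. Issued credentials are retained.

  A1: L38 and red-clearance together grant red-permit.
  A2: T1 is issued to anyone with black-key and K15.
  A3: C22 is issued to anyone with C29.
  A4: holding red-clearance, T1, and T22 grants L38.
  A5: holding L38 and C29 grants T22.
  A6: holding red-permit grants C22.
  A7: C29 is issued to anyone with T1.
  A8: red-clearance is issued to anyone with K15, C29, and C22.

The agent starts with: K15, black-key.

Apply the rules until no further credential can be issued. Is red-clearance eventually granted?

Holding black-key and K15 grants T1 (A2).
Holding T1 grants C29 (A7).
Holding C29 grants C22 (A3).
Holding K15, C29, and C22 grants red-clearance (A8).

Yes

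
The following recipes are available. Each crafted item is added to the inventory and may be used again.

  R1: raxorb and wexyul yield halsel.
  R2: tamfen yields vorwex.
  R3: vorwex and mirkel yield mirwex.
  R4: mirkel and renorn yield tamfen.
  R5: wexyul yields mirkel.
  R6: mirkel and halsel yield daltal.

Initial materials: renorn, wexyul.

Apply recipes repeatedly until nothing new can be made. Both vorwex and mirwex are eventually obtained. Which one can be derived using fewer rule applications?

vorwex

vorwex: wexyul → mirkel (R5). Using R4, mirkel and renorn make tamfen. tamfen → vorwex (R2). [3 rule applications]
mirwex: Using R5, wexyul makes mirkel. mirkel and renorn → tamfen (R4). tamfen → vorwex (R2). vorwex and mirkel → mirwex (R3). [4 rule applications]
vorwex needs fewer.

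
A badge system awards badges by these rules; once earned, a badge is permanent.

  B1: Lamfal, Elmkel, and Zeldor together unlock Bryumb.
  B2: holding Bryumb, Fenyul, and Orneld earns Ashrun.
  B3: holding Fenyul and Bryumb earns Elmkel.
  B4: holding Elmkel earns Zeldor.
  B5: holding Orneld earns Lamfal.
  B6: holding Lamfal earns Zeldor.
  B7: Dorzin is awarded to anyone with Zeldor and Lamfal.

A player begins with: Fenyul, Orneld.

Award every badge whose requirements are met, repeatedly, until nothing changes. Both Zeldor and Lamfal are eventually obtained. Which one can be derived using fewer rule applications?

Lamfal

Lamfal: With Orneld, Lamfal is earned (B5). [1 rule application]
Zeldor: With Orneld, Lamfal is earned (B5). With Lamfal, Zeldor is earned (B6). [2 rule applications]
Lamfal needs fewer.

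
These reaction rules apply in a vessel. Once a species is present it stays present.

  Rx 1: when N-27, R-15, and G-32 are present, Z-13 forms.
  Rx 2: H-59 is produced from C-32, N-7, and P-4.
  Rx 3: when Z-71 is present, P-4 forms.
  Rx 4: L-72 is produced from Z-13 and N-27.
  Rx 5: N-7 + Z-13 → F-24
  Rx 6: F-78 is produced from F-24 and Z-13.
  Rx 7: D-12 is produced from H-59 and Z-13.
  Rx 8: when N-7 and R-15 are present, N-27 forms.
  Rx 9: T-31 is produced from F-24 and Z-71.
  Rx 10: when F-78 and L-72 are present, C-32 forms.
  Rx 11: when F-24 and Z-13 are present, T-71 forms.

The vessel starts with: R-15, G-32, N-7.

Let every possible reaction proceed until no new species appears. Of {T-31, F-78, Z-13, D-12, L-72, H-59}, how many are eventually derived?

3

N-7 and R-15 present → N-27 forms (Rx 8).
N-27, R-15, and G-32 present → Z-13 forms (Rx 1).
Z-13 and N-27 present → L-72 forms (Rx 4).
N-7 and Z-13 present → F-24 forms (Rx 5).
F-24 and Z-13 present → F-78 forms (Rx 6).
T-31 would need F-24 and Z-71 (Rx 9), but Z-71 never forms.
F-78: reached.
Z-13: reached.
D-12 would need H-59 and Z-13 (Rx 7), but H-59 never forms.
L-72: reached.
H-59 would need C-32, N-7, and P-4 (Rx 2), but P-4 never forms.
Reached: F-78, Z-13, and L-72 — 3 of the 6.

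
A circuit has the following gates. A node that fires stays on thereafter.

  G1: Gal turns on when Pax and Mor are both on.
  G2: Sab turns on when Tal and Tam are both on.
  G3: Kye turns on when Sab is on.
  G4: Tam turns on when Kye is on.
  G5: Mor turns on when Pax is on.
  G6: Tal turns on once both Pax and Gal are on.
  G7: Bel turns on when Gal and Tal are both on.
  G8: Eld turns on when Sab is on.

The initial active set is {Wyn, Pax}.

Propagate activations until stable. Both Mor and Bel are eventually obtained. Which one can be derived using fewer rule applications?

Mor

Mor: Pax is on, so Mor turns on (G5). [1 rule application]
Bel: Pax is on, so Mor turns on (G5). Pax and Mor are on, so Gal turns on (G1). G6: Pax and Gal on → Tal on. Gal and Tal are on, so Bel turns on (G7). [4 rule applications]
Mor needs fewer.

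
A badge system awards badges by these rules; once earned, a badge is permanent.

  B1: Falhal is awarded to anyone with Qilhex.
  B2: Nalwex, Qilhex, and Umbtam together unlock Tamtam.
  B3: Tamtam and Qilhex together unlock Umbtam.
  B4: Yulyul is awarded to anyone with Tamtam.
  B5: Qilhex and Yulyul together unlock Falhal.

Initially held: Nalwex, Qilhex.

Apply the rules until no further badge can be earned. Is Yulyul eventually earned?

No

Yulyul would need Tamtam (B4), but Tamtam is never earned.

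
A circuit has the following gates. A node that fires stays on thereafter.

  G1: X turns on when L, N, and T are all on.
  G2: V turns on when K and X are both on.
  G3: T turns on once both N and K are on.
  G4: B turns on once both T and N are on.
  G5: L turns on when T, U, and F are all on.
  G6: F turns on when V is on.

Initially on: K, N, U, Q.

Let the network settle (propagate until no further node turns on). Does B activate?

G3: N and K on → T on.
T and N are on, so B turns on (G4).

Yes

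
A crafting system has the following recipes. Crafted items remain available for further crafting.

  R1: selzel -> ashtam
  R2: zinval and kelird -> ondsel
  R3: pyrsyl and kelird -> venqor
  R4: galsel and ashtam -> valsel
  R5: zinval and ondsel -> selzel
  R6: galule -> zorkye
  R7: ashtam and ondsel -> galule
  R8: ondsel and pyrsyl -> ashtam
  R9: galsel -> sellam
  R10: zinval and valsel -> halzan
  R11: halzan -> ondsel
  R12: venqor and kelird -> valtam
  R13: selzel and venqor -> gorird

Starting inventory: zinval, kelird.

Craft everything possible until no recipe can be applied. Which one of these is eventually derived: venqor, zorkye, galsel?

zinval and kelird -> ondsel (R2).
Using R5, zinval and ondsel make selzel.
Using R1, selzel makes ashtam.
Using R7, ashtam and ondsel make galule.
galule -> zorkye (R6).
No rule produces galsel, and it is not given. venqor would need pyrsyl and kelird (R3), but pyrsyl is never obtained.

zorkye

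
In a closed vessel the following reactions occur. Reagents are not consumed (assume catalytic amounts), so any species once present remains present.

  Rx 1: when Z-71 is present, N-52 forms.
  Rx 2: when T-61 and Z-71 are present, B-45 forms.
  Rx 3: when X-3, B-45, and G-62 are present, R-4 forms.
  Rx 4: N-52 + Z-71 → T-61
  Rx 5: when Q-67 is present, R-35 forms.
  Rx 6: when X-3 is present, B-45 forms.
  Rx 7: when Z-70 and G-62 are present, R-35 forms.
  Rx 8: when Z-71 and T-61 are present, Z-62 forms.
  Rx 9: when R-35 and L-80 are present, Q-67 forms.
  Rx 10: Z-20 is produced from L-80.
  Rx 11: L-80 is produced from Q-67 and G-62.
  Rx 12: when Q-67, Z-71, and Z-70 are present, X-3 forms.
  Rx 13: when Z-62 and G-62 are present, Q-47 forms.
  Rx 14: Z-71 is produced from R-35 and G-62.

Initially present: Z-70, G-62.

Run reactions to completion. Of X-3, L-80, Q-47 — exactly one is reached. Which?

Z-70 and G-62 present → R-35 forms (Rx 7).
R-35 and G-62 present → Z-71 forms (Rx 14).
Z-71 present → N-52 forms (Rx 1).
N-52 and Z-71 present → T-61 forms (Rx 4).
Z-71 and T-61 present → Z-62 forms (Rx 8).
Z-62 and G-62 present → Q-47 forms (Rx 13).
L-80 would need Q-67 and G-62 (Rx 11), but Q-67 never forms. X-3 would need Q-67, Z-71, and Z-70 (Rx 12), but Q-67 never forms.

Q-47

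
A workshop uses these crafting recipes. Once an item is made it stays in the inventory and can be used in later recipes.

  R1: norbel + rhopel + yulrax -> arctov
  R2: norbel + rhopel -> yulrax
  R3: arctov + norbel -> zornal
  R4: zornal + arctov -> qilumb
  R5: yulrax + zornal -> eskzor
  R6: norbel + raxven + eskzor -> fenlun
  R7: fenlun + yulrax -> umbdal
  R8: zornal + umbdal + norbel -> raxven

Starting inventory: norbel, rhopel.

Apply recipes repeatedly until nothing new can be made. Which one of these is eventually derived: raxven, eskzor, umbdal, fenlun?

eskzor

norbel + rhopel -> yulrax (R2).
norbel + rhopel + yulrax -> arctov (R1).
arctov + norbel -> zornal (R3).
yulrax + zornal -> eskzor (R5).
raxven would need zornal, umbdal, and norbel (R8), but umbdal is never obtained. fenlun would need norbel, raxven, and eskzor (R6), but raxven is never obtained. umbdal would need fenlun and yulrax (R7), but fenlun is never obtained.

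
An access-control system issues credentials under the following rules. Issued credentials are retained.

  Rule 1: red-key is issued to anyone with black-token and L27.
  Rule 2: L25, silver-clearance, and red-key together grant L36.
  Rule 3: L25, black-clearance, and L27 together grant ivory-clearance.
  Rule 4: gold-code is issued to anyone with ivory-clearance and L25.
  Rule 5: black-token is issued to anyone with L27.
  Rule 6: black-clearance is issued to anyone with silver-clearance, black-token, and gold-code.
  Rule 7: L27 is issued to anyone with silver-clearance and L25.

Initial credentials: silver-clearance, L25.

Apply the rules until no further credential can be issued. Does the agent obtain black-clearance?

No

black-clearance would need silver-clearance, black-token, and gold-code (Rule 6), but gold-code is never granted.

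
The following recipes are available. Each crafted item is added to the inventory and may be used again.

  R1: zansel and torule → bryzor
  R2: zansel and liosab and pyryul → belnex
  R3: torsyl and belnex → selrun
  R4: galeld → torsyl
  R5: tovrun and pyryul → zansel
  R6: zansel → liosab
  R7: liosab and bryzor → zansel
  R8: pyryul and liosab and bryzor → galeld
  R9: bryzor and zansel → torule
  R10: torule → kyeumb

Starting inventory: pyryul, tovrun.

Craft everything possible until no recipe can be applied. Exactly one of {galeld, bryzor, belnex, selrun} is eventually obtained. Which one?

belnex

tovrun and pyryul → zansel (R5).
Using R6, zansel makes liosab.
zansel and liosab and pyryul → belnex (R2).
selrun would need torsyl and belnex (R3), but torsyl is never obtained. bryzor would need zansel and torule (R1), but torule is never obtained. galeld would need pyryul, liosab, and bryzor (R8), but bryzor is never obtained.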